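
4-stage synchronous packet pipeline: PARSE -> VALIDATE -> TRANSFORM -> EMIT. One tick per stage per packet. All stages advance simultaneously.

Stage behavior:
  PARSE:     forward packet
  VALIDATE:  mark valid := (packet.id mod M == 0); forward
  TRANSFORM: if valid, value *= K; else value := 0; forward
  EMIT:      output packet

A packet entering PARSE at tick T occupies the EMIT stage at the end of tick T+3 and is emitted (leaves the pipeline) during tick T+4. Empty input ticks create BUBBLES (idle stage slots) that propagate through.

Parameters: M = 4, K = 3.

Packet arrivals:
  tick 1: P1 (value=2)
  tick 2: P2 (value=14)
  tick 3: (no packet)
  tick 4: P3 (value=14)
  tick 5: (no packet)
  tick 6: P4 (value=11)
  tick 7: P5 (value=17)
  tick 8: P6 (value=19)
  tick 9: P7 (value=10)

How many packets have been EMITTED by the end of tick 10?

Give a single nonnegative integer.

Answer: 4

Derivation:
Tick 1: [PARSE:P1(v=2,ok=F), VALIDATE:-, TRANSFORM:-, EMIT:-] out:-; in:P1
Tick 2: [PARSE:P2(v=14,ok=F), VALIDATE:P1(v=2,ok=F), TRANSFORM:-, EMIT:-] out:-; in:P2
Tick 3: [PARSE:-, VALIDATE:P2(v=14,ok=F), TRANSFORM:P1(v=0,ok=F), EMIT:-] out:-; in:-
Tick 4: [PARSE:P3(v=14,ok=F), VALIDATE:-, TRANSFORM:P2(v=0,ok=F), EMIT:P1(v=0,ok=F)] out:-; in:P3
Tick 5: [PARSE:-, VALIDATE:P3(v=14,ok=F), TRANSFORM:-, EMIT:P2(v=0,ok=F)] out:P1(v=0); in:-
Tick 6: [PARSE:P4(v=11,ok=F), VALIDATE:-, TRANSFORM:P3(v=0,ok=F), EMIT:-] out:P2(v=0); in:P4
Tick 7: [PARSE:P5(v=17,ok=F), VALIDATE:P4(v=11,ok=T), TRANSFORM:-, EMIT:P3(v=0,ok=F)] out:-; in:P5
Tick 8: [PARSE:P6(v=19,ok=F), VALIDATE:P5(v=17,ok=F), TRANSFORM:P4(v=33,ok=T), EMIT:-] out:P3(v=0); in:P6
Tick 9: [PARSE:P7(v=10,ok=F), VALIDATE:P6(v=19,ok=F), TRANSFORM:P5(v=0,ok=F), EMIT:P4(v=33,ok=T)] out:-; in:P7
Tick 10: [PARSE:-, VALIDATE:P7(v=10,ok=F), TRANSFORM:P6(v=0,ok=F), EMIT:P5(v=0,ok=F)] out:P4(v=33); in:-
Emitted by tick 10: ['P1', 'P2', 'P3', 'P4']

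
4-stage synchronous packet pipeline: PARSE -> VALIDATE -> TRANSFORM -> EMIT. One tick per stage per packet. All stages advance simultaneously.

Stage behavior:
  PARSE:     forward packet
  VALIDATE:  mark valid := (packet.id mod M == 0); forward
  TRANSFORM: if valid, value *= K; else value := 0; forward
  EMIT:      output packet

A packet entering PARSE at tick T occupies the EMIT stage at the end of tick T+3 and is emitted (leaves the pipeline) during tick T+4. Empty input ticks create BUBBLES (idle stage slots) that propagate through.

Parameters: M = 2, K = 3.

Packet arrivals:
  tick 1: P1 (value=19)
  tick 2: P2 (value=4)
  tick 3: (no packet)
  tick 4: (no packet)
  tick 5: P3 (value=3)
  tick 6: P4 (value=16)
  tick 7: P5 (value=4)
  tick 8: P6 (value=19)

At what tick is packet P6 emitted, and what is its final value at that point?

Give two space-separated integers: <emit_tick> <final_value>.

Tick 1: [PARSE:P1(v=19,ok=F), VALIDATE:-, TRANSFORM:-, EMIT:-] out:-; in:P1
Tick 2: [PARSE:P2(v=4,ok=F), VALIDATE:P1(v=19,ok=F), TRANSFORM:-, EMIT:-] out:-; in:P2
Tick 3: [PARSE:-, VALIDATE:P2(v=4,ok=T), TRANSFORM:P1(v=0,ok=F), EMIT:-] out:-; in:-
Tick 4: [PARSE:-, VALIDATE:-, TRANSFORM:P2(v=12,ok=T), EMIT:P1(v=0,ok=F)] out:-; in:-
Tick 5: [PARSE:P3(v=3,ok=F), VALIDATE:-, TRANSFORM:-, EMIT:P2(v=12,ok=T)] out:P1(v=0); in:P3
Tick 6: [PARSE:P4(v=16,ok=F), VALIDATE:P3(v=3,ok=F), TRANSFORM:-, EMIT:-] out:P2(v=12); in:P4
Tick 7: [PARSE:P5(v=4,ok=F), VALIDATE:P4(v=16,ok=T), TRANSFORM:P3(v=0,ok=F), EMIT:-] out:-; in:P5
Tick 8: [PARSE:P6(v=19,ok=F), VALIDATE:P5(v=4,ok=F), TRANSFORM:P4(v=48,ok=T), EMIT:P3(v=0,ok=F)] out:-; in:P6
Tick 9: [PARSE:-, VALIDATE:P6(v=19,ok=T), TRANSFORM:P5(v=0,ok=F), EMIT:P4(v=48,ok=T)] out:P3(v=0); in:-
Tick 10: [PARSE:-, VALIDATE:-, TRANSFORM:P6(v=57,ok=T), EMIT:P5(v=0,ok=F)] out:P4(v=48); in:-
Tick 11: [PARSE:-, VALIDATE:-, TRANSFORM:-, EMIT:P6(v=57,ok=T)] out:P5(v=0); in:-
Tick 12: [PARSE:-, VALIDATE:-, TRANSFORM:-, EMIT:-] out:P6(v=57); in:-
P6: arrives tick 8, valid=True (id=6, id%2=0), emit tick 12, final value 57

Answer: 12 57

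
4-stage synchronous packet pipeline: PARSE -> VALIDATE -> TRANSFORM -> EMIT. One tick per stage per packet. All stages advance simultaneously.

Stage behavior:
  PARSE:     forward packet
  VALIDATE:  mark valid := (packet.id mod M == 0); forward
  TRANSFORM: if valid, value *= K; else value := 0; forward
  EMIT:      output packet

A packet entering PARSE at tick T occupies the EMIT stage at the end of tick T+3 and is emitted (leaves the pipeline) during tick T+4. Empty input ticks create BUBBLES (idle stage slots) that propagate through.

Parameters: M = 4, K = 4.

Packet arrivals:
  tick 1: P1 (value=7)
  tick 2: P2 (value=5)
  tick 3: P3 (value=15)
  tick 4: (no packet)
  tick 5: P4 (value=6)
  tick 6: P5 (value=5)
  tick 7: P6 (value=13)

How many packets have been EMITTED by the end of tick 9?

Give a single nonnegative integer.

Tick 1: [PARSE:P1(v=7,ok=F), VALIDATE:-, TRANSFORM:-, EMIT:-] out:-; in:P1
Tick 2: [PARSE:P2(v=5,ok=F), VALIDATE:P1(v=7,ok=F), TRANSFORM:-, EMIT:-] out:-; in:P2
Tick 3: [PARSE:P3(v=15,ok=F), VALIDATE:P2(v=5,ok=F), TRANSFORM:P1(v=0,ok=F), EMIT:-] out:-; in:P3
Tick 4: [PARSE:-, VALIDATE:P3(v=15,ok=F), TRANSFORM:P2(v=0,ok=F), EMIT:P1(v=0,ok=F)] out:-; in:-
Tick 5: [PARSE:P4(v=6,ok=F), VALIDATE:-, TRANSFORM:P3(v=0,ok=F), EMIT:P2(v=0,ok=F)] out:P1(v=0); in:P4
Tick 6: [PARSE:P5(v=5,ok=F), VALIDATE:P4(v=6,ok=T), TRANSFORM:-, EMIT:P3(v=0,ok=F)] out:P2(v=0); in:P5
Tick 7: [PARSE:P6(v=13,ok=F), VALIDATE:P5(v=5,ok=F), TRANSFORM:P4(v=24,ok=T), EMIT:-] out:P3(v=0); in:P6
Tick 8: [PARSE:-, VALIDATE:P6(v=13,ok=F), TRANSFORM:P5(v=0,ok=F), EMIT:P4(v=24,ok=T)] out:-; in:-
Tick 9: [PARSE:-, VALIDATE:-, TRANSFORM:P6(v=0,ok=F), EMIT:P5(v=0,ok=F)] out:P4(v=24); in:-
Emitted by tick 9: ['P1', 'P2', 'P3', 'P4']

Answer: 4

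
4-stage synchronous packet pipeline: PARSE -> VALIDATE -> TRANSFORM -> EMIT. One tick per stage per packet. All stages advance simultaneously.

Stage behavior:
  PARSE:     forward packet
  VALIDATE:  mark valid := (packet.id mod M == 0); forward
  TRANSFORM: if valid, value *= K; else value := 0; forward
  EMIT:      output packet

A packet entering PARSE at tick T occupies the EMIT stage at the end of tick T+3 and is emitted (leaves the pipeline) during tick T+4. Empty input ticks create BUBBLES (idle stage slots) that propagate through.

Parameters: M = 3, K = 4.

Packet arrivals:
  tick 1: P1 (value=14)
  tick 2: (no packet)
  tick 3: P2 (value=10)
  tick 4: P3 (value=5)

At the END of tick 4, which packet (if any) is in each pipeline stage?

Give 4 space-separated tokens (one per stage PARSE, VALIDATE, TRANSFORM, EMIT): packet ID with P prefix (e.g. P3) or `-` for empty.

Answer: P3 P2 - P1

Derivation:
Tick 1: [PARSE:P1(v=14,ok=F), VALIDATE:-, TRANSFORM:-, EMIT:-] out:-; in:P1
Tick 2: [PARSE:-, VALIDATE:P1(v=14,ok=F), TRANSFORM:-, EMIT:-] out:-; in:-
Tick 3: [PARSE:P2(v=10,ok=F), VALIDATE:-, TRANSFORM:P1(v=0,ok=F), EMIT:-] out:-; in:P2
Tick 4: [PARSE:P3(v=5,ok=F), VALIDATE:P2(v=10,ok=F), TRANSFORM:-, EMIT:P1(v=0,ok=F)] out:-; in:P3
At end of tick 4: ['P3', 'P2', '-', 'P1']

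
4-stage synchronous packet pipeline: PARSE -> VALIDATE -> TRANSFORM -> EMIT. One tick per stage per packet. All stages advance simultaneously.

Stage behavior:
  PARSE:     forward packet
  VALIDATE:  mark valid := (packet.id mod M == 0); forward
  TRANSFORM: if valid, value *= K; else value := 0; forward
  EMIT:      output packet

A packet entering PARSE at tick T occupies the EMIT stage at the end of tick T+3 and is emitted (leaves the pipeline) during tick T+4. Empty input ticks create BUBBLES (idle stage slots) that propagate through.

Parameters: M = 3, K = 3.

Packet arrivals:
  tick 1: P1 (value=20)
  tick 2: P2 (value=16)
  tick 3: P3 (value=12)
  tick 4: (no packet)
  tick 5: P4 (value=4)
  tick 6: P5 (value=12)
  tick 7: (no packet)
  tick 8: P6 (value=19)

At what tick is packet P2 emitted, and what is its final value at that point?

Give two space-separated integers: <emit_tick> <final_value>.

Tick 1: [PARSE:P1(v=20,ok=F), VALIDATE:-, TRANSFORM:-, EMIT:-] out:-; in:P1
Tick 2: [PARSE:P2(v=16,ok=F), VALIDATE:P1(v=20,ok=F), TRANSFORM:-, EMIT:-] out:-; in:P2
Tick 3: [PARSE:P3(v=12,ok=F), VALIDATE:P2(v=16,ok=F), TRANSFORM:P1(v=0,ok=F), EMIT:-] out:-; in:P3
Tick 4: [PARSE:-, VALIDATE:P3(v=12,ok=T), TRANSFORM:P2(v=0,ok=F), EMIT:P1(v=0,ok=F)] out:-; in:-
Tick 5: [PARSE:P4(v=4,ok=F), VALIDATE:-, TRANSFORM:P3(v=36,ok=T), EMIT:P2(v=0,ok=F)] out:P1(v=0); in:P4
Tick 6: [PARSE:P5(v=12,ok=F), VALIDATE:P4(v=4,ok=F), TRANSFORM:-, EMIT:P3(v=36,ok=T)] out:P2(v=0); in:P5
Tick 7: [PARSE:-, VALIDATE:P5(v=12,ok=F), TRANSFORM:P4(v=0,ok=F), EMIT:-] out:P3(v=36); in:-
Tick 8: [PARSE:P6(v=19,ok=F), VALIDATE:-, TRANSFORM:P5(v=0,ok=F), EMIT:P4(v=0,ok=F)] out:-; in:P6
Tick 9: [PARSE:-, VALIDATE:P6(v=19,ok=T), TRANSFORM:-, EMIT:P5(v=0,ok=F)] out:P4(v=0); in:-
Tick 10: [PARSE:-, VALIDATE:-, TRANSFORM:P6(v=57,ok=T), EMIT:-] out:P5(v=0); in:-
Tick 11: [PARSE:-, VALIDATE:-, TRANSFORM:-, EMIT:P6(v=57,ok=T)] out:-; in:-
Tick 12: [PARSE:-, VALIDATE:-, TRANSFORM:-, EMIT:-] out:P6(v=57); in:-
P2: arrives tick 2, valid=False (id=2, id%3=2), emit tick 6, final value 0

Answer: 6 0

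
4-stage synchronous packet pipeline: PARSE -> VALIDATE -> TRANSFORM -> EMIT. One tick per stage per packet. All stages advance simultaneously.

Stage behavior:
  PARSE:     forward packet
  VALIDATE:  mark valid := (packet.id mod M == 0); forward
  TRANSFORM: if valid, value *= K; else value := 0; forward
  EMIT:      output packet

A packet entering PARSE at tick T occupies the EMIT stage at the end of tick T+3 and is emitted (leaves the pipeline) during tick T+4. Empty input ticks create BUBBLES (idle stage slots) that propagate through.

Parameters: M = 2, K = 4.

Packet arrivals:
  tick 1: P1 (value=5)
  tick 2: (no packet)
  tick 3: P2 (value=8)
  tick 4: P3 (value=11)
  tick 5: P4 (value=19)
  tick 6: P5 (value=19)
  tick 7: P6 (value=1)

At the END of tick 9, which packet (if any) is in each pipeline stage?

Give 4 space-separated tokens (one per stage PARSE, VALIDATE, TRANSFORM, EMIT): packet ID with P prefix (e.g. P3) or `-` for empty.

Tick 1: [PARSE:P1(v=5,ok=F), VALIDATE:-, TRANSFORM:-, EMIT:-] out:-; in:P1
Tick 2: [PARSE:-, VALIDATE:P1(v=5,ok=F), TRANSFORM:-, EMIT:-] out:-; in:-
Tick 3: [PARSE:P2(v=8,ok=F), VALIDATE:-, TRANSFORM:P1(v=0,ok=F), EMIT:-] out:-; in:P2
Tick 4: [PARSE:P3(v=11,ok=F), VALIDATE:P2(v=8,ok=T), TRANSFORM:-, EMIT:P1(v=0,ok=F)] out:-; in:P3
Tick 5: [PARSE:P4(v=19,ok=F), VALIDATE:P3(v=11,ok=F), TRANSFORM:P2(v=32,ok=T), EMIT:-] out:P1(v=0); in:P4
Tick 6: [PARSE:P5(v=19,ok=F), VALIDATE:P4(v=19,ok=T), TRANSFORM:P3(v=0,ok=F), EMIT:P2(v=32,ok=T)] out:-; in:P5
Tick 7: [PARSE:P6(v=1,ok=F), VALIDATE:P5(v=19,ok=F), TRANSFORM:P4(v=76,ok=T), EMIT:P3(v=0,ok=F)] out:P2(v=32); in:P6
Tick 8: [PARSE:-, VALIDATE:P6(v=1,ok=T), TRANSFORM:P5(v=0,ok=F), EMIT:P4(v=76,ok=T)] out:P3(v=0); in:-
Tick 9: [PARSE:-, VALIDATE:-, TRANSFORM:P6(v=4,ok=T), EMIT:P5(v=0,ok=F)] out:P4(v=76); in:-
At end of tick 9: ['-', '-', 'P6', 'P5']

Answer: - - P6 P5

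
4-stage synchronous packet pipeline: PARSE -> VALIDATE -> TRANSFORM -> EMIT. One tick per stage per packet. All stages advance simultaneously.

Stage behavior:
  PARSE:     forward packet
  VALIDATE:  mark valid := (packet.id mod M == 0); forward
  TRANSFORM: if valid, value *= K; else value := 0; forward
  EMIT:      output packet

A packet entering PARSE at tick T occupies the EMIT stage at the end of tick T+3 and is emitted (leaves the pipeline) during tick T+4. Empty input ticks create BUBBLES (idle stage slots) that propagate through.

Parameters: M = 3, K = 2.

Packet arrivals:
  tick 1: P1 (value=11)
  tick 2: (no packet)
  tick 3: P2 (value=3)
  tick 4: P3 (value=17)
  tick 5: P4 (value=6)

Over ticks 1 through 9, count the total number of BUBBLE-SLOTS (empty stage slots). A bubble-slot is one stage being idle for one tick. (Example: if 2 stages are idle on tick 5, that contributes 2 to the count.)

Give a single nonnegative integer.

Tick 1: [PARSE:P1(v=11,ok=F), VALIDATE:-, TRANSFORM:-, EMIT:-] out:-; bubbles=3
Tick 2: [PARSE:-, VALIDATE:P1(v=11,ok=F), TRANSFORM:-, EMIT:-] out:-; bubbles=3
Tick 3: [PARSE:P2(v=3,ok=F), VALIDATE:-, TRANSFORM:P1(v=0,ok=F), EMIT:-] out:-; bubbles=2
Tick 4: [PARSE:P3(v=17,ok=F), VALIDATE:P2(v=3,ok=F), TRANSFORM:-, EMIT:P1(v=0,ok=F)] out:-; bubbles=1
Tick 5: [PARSE:P4(v=6,ok=F), VALIDATE:P3(v=17,ok=T), TRANSFORM:P2(v=0,ok=F), EMIT:-] out:P1(v=0); bubbles=1
Tick 6: [PARSE:-, VALIDATE:P4(v=6,ok=F), TRANSFORM:P3(v=34,ok=T), EMIT:P2(v=0,ok=F)] out:-; bubbles=1
Tick 7: [PARSE:-, VALIDATE:-, TRANSFORM:P4(v=0,ok=F), EMIT:P3(v=34,ok=T)] out:P2(v=0); bubbles=2
Tick 8: [PARSE:-, VALIDATE:-, TRANSFORM:-, EMIT:P4(v=0,ok=F)] out:P3(v=34); bubbles=3
Tick 9: [PARSE:-, VALIDATE:-, TRANSFORM:-, EMIT:-] out:P4(v=0); bubbles=4
Total bubble-slots: 20

Answer: 20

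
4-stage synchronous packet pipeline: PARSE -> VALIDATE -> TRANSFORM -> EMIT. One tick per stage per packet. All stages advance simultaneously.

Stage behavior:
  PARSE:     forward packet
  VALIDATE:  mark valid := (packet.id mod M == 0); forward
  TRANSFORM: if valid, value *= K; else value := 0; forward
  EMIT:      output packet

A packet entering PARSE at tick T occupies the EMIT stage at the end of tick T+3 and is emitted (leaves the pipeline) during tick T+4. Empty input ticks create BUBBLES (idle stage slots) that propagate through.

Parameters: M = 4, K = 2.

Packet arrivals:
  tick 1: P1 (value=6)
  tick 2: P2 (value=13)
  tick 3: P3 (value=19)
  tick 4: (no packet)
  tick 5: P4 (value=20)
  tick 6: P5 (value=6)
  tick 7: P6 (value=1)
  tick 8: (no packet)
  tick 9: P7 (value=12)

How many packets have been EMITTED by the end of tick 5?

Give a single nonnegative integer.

Tick 1: [PARSE:P1(v=6,ok=F), VALIDATE:-, TRANSFORM:-, EMIT:-] out:-; in:P1
Tick 2: [PARSE:P2(v=13,ok=F), VALIDATE:P1(v=6,ok=F), TRANSFORM:-, EMIT:-] out:-; in:P2
Tick 3: [PARSE:P3(v=19,ok=F), VALIDATE:P2(v=13,ok=F), TRANSFORM:P1(v=0,ok=F), EMIT:-] out:-; in:P3
Tick 4: [PARSE:-, VALIDATE:P3(v=19,ok=F), TRANSFORM:P2(v=0,ok=F), EMIT:P1(v=0,ok=F)] out:-; in:-
Tick 5: [PARSE:P4(v=20,ok=F), VALIDATE:-, TRANSFORM:P3(v=0,ok=F), EMIT:P2(v=0,ok=F)] out:P1(v=0); in:P4
Emitted by tick 5: ['P1']

Answer: 1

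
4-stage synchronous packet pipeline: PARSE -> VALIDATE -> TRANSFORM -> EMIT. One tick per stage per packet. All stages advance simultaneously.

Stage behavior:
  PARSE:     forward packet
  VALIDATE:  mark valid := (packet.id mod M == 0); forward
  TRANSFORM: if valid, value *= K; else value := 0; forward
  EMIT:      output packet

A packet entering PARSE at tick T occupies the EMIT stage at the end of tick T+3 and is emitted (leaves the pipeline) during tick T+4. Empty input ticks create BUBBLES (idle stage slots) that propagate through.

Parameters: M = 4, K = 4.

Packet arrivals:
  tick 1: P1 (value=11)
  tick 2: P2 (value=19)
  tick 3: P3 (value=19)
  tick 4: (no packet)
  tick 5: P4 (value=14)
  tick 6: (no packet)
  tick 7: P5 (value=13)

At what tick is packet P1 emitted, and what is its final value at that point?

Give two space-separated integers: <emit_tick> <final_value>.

Answer: 5 0

Derivation:
Tick 1: [PARSE:P1(v=11,ok=F), VALIDATE:-, TRANSFORM:-, EMIT:-] out:-; in:P1
Tick 2: [PARSE:P2(v=19,ok=F), VALIDATE:P1(v=11,ok=F), TRANSFORM:-, EMIT:-] out:-; in:P2
Tick 3: [PARSE:P3(v=19,ok=F), VALIDATE:P2(v=19,ok=F), TRANSFORM:P1(v=0,ok=F), EMIT:-] out:-; in:P3
Tick 4: [PARSE:-, VALIDATE:P3(v=19,ok=F), TRANSFORM:P2(v=0,ok=F), EMIT:P1(v=0,ok=F)] out:-; in:-
Tick 5: [PARSE:P4(v=14,ok=F), VALIDATE:-, TRANSFORM:P3(v=0,ok=F), EMIT:P2(v=0,ok=F)] out:P1(v=0); in:P4
Tick 6: [PARSE:-, VALIDATE:P4(v=14,ok=T), TRANSFORM:-, EMIT:P3(v=0,ok=F)] out:P2(v=0); in:-
Tick 7: [PARSE:P5(v=13,ok=F), VALIDATE:-, TRANSFORM:P4(v=56,ok=T), EMIT:-] out:P3(v=0); in:P5
Tick 8: [PARSE:-, VALIDATE:P5(v=13,ok=F), TRANSFORM:-, EMIT:P4(v=56,ok=T)] out:-; in:-
Tick 9: [PARSE:-, VALIDATE:-, TRANSFORM:P5(v=0,ok=F), EMIT:-] out:P4(v=56); in:-
Tick 10: [PARSE:-, VALIDATE:-, TRANSFORM:-, EMIT:P5(v=0,ok=F)] out:-; in:-
Tick 11: [PARSE:-, VALIDATE:-, TRANSFORM:-, EMIT:-] out:P5(v=0); in:-
P1: arrives tick 1, valid=False (id=1, id%4=1), emit tick 5, final value 0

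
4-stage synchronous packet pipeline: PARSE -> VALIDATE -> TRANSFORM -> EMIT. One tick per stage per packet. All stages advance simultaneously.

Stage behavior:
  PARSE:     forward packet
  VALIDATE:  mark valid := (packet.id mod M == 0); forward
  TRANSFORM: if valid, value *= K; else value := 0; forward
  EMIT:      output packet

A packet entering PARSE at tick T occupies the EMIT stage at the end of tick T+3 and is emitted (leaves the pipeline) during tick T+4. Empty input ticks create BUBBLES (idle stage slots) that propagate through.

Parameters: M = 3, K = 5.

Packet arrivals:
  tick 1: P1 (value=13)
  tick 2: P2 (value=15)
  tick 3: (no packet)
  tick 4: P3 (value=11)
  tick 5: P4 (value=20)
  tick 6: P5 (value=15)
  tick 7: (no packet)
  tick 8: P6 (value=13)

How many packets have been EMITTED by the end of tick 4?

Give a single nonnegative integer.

Tick 1: [PARSE:P1(v=13,ok=F), VALIDATE:-, TRANSFORM:-, EMIT:-] out:-; in:P1
Tick 2: [PARSE:P2(v=15,ok=F), VALIDATE:P1(v=13,ok=F), TRANSFORM:-, EMIT:-] out:-; in:P2
Tick 3: [PARSE:-, VALIDATE:P2(v=15,ok=F), TRANSFORM:P1(v=0,ok=F), EMIT:-] out:-; in:-
Tick 4: [PARSE:P3(v=11,ok=F), VALIDATE:-, TRANSFORM:P2(v=0,ok=F), EMIT:P1(v=0,ok=F)] out:-; in:P3
Emitted by tick 4: []

Answer: 0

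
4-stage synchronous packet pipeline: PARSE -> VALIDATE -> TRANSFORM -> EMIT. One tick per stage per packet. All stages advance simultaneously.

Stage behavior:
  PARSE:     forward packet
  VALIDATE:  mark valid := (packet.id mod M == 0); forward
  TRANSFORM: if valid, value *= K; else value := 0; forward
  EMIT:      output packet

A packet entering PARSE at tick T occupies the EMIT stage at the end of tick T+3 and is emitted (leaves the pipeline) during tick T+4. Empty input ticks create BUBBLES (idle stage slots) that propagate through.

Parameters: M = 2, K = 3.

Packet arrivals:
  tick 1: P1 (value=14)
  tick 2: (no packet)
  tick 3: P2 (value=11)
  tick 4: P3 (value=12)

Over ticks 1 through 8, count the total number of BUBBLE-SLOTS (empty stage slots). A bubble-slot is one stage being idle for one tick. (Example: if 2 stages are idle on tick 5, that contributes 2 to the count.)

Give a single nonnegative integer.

Answer: 20

Derivation:
Tick 1: [PARSE:P1(v=14,ok=F), VALIDATE:-, TRANSFORM:-, EMIT:-] out:-; bubbles=3
Tick 2: [PARSE:-, VALIDATE:P1(v=14,ok=F), TRANSFORM:-, EMIT:-] out:-; bubbles=3
Tick 3: [PARSE:P2(v=11,ok=F), VALIDATE:-, TRANSFORM:P1(v=0,ok=F), EMIT:-] out:-; bubbles=2
Tick 4: [PARSE:P3(v=12,ok=F), VALIDATE:P2(v=11,ok=T), TRANSFORM:-, EMIT:P1(v=0,ok=F)] out:-; bubbles=1
Tick 5: [PARSE:-, VALIDATE:P3(v=12,ok=F), TRANSFORM:P2(v=33,ok=T), EMIT:-] out:P1(v=0); bubbles=2
Tick 6: [PARSE:-, VALIDATE:-, TRANSFORM:P3(v=0,ok=F), EMIT:P2(v=33,ok=T)] out:-; bubbles=2
Tick 7: [PARSE:-, VALIDATE:-, TRANSFORM:-, EMIT:P3(v=0,ok=F)] out:P2(v=33); bubbles=3
Tick 8: [PARSE:-, VALIDATE:-, TRANSFORM:-, EMIT:-] out:P3(v=0); bubbles=4
Total bubble-slots: 20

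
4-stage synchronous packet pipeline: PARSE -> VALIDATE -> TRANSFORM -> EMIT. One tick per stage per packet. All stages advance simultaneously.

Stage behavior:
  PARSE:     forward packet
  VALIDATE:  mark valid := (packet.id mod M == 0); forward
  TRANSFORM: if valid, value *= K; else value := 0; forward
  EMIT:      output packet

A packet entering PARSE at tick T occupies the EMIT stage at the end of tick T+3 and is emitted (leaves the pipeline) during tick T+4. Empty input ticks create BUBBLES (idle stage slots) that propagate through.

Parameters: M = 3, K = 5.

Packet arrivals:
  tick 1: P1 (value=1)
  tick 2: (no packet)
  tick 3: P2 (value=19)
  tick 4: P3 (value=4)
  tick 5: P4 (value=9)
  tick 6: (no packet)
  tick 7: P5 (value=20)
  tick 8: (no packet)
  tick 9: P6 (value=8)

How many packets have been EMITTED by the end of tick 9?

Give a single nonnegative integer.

Answer: 4

Derivation:
Tick 1: [PARSE:P1(v=1,ok=F), VALIDATE:-, TRANSFORM:-, EMIT:-] out:-; in:P1
Tick 2: [PARSE:-, VALIDATE:P1(v=1,ok=F), TRANSFORM:-, EMIT:-] out:-; in:-
Tick 3: [PARSE:P2(v=19,ok=F), VALIDATE:-, TRANSFORM:P1(v=0,ok=F), EMIT:-] out:-; in:P2
Tick 4: [PARSE:P3(v=4,ok=F), VALIDATE:P2(v=19,ok=F), TRANSFORM:-, EMIT:P1(v=0,ok=F)] out:-; in:P3
Tick 5: [PARSE:P4(v=9,ok=F), VALIDATE:P3(v=4,ok=T), TRANSFORM:P2(v=0,ok=F), EMIT:-] out:P1(v=0); in:P4
Tick 6: [PARSE:-, VALIDATE:P4(v=9,ok=F), TRANSFORM:P3(v=20,ok=T), EMIT:P2(v=0,ok=F)] out:-; in:-
Tick 7: [PARSE:P5(v=20,ok=F), VALIDATE:-, TRANSFORM:P4(v=0,ok=F), EMIT:P3(v=20,ok=T)] out:P2(v=0); in:P5
Tick 8: [PARSE:-, VALIDATE:P5(v=20,ok=F), TRANSFORM:-, EMIT:P4(v=0,ok=F)] out:P3(v=20); in:-
Tick 9: [PARSE:P6(v=8,ok=F), VALIDATE:-, TRANSFORM:P5(v=0,ok=F), EMIT:-] out:P4(v=0); in:P6
Emitted by tick 9: ['P1', 'P2', 'P3', 'P4']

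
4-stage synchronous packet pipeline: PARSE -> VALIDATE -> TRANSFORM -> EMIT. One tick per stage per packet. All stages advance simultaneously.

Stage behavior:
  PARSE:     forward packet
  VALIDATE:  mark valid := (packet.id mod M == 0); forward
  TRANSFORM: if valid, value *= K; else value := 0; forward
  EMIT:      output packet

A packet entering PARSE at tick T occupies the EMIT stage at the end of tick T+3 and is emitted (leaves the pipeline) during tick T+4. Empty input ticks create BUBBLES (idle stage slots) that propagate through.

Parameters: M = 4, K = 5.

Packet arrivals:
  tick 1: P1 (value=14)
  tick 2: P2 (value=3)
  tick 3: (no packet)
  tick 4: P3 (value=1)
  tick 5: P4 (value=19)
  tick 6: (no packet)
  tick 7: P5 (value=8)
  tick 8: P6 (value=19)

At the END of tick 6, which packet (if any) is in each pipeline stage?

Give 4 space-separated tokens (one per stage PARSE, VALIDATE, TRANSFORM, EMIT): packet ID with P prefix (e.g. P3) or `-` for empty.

Tick 1: [PARSE:P1(v=14,ok=F), VALIDATE:-, TRANSFORM:-, EMIT:-] out:-; in:P1
Tick 2: [PARSE:P2(v=3,ok=F), VALIDATE:P1(v=14,ok=F), TRANSFORM:-, EMIT:-] out:-; in:P2
Tick 3: [PARSE:-, VALIDATE:P2(v=3,ok=F), TRANSFORM:P1(v=0,ok=F), EMIT:-] out:-; in:-
Tick 4: [PARSE:P3(v=1,ok=F), VALIDATE:-, TRANSFORM:P2(v=0,ok=F), EMIT:P1(v=0,ok=F)] out:-; in:P3
Tick 5: [PARSE:P4(v=19,ok=F), VALIDATE:P3(v=1,ok=F), TRANSFORM:-, EMIT:P2(v=0,ok=F)] out:P1(v=0); in:P4
Tick 6: [PARSE:-, VALIDATE:P4(v=19,ok=T), TRANSFORM:P3(v=0,ok=F), EMIT:-] out:P2(v=0); in:-
At end of tick 6: ['-', 'P4', 'P3', '-']

Answer: - P4 P3 -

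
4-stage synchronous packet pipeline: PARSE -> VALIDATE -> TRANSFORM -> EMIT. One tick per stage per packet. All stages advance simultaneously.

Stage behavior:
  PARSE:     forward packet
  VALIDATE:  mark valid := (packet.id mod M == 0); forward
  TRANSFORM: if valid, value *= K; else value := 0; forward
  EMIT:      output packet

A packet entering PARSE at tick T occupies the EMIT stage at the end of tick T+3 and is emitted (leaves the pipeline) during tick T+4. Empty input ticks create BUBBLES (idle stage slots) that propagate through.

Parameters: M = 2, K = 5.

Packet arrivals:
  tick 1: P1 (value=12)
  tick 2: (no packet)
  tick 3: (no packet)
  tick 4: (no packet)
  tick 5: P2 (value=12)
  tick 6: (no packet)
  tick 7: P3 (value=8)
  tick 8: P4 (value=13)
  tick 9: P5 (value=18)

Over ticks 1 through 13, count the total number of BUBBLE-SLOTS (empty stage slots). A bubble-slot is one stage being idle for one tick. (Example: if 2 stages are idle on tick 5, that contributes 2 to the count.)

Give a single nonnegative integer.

Answer: 32

Derivation:
Tick 1: [PARSE:P1(v=12,ok=F), VALIDATE:-, TRANSFORM:-, EMIT:-] out:-; bubbles=3
Tick 2: [PARSE:-, VALIDATE:P1(v=12,ok=F), TRANSFORM:-, EMIT:-] out:-; bubbles=3
Tick 3: [PARSE:-, VALIDATE:-, TRANSFORM:P1(v=0,ok=F), EMIT:-] out:-; bubbles=3
Tick 4: [PARSE:-, VALIDATE:-, TRANSFORM:-, EMIT:P1(v=0,ok=F)] out:-; bubbles=3
Tick 5: [PARSE:P2(v=12,ok=F), VALIDATE:-, TRANSFORM:-, EMIT:-] out:P1(v=0); bubbles=3
Tick 6: [PARSE:-, VALIDATE:P2(v=12,ok=T), TRANSFORM:-, EMIT:-] out:-; bubbles=3
Tick 7: [PARSE:P3(v=8,ok=F), VALIDATE:-, TRANSFORM:P2(v=60,ok=T), EMIT:-] out:-; bubbles=2
Tick 8: [PARSE:P4(v=13,ok=F), VALIDATE:P3(v=8,ok=F), TRANSFORM:-, EMIT:P2(v=60,ok=T)] out:-; bubbles=1
Tick 9: [PARSE:P5(v=18,ok=F), VALIDATE:P4(v=13,ok=T), TRANSFORM:P3(v=0,ok=F), EMIT:-] out:P2(v=60); bubbles=1
Tick 10: [PARSE:-, VALIDATE:P5(v=18,ok=F), TRANSFORM:P4(v=65,ok=T), EMIT:P3(v=0,ok=F)] out:-; bubbles=1
Tick 11: [PARSE:-, VALIDATE:-, TRANSFORM:P5(v=0,ok=F), EMIT:P4(v=65,ok=T)] out:P3(v=0); bubbles=2
Tick 12: [PARSE:-, VALIDATE:-, TRANSFORM:-, EMIT:P5(v=0,ok=F)] out:P4(v=65); bubbles=3
Tick 13: [PARSE:-, VALIDATE:-, TRANSFORM:-, EMIT:-] out:P5(v=0); bubbles=4
Total bubble-slots: 32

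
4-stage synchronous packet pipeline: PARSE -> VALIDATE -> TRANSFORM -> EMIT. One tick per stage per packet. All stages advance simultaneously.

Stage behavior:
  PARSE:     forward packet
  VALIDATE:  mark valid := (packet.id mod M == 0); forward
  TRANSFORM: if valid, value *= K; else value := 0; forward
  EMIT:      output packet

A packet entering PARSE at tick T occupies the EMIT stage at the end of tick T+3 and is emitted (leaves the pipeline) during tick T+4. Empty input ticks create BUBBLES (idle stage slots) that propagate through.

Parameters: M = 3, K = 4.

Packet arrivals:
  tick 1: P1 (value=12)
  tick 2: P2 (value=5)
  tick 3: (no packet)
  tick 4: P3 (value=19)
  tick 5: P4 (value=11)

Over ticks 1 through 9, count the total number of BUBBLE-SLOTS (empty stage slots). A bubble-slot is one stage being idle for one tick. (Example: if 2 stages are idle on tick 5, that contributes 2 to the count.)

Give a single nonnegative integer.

Tick 1: [PARSE:P1(v=12,ok=F), VALIDATE:-, TRANSFORM:-, EMIT:-] out:-; bubbles=3
Tick 2: [PARSE:P2(v=5,ok=F), VALIDATE:P1(v=12,ok=F), TRANSFORM:-, EMIT:-] out:-; bubbles=2
Tick 3: [PARSE:-, VALIDATE:P2(v=5,ok=F), TRANSFORM:P1(v=0,ok=F), EMIT:-] out:-; bubbles=2
Tick 4: [PARSE:P3(v=19,ok=F), VALIDATE:-, TRANSFORM:P2(v=0,ok=F), EMIT:P1(v=0,ok=F)] out:-; bubbles=1
Tick 5: [PARSE:P4(v=11,ok=F), VALIDATE:P3(v=19,ok=T), TRANSFORM:-, EMIT:P2(v=0,ok=F)] out:P1(v=0); bubbles=1
Tick 6: [PARSE:-, VALIDATE:P4(v=11,ok=F), TRANSFORM:P3(v=76,ok=T), EMIT:-] out:P2(v=0); bubbles=2
Tick 7: [PARSE:-, VALIDATE:-, TRANSFORM:P4(v=0,ok=F), EMIT:P3(v=76,ok=T)] out:-; bubbles=2
Tick 8: [PARSE:-, VALIDATE:-, TRANSFORM:-, EMIT:P4(v=0,ok=F)] out:P3(v=76); bubbles=3
Tick 9: [PARSE:-, VALIDATE:-, TRANSFORM:-, EMIT:-] out:P4(v=0); bubbles=4
Total bubble-slots: 20

Answer: 20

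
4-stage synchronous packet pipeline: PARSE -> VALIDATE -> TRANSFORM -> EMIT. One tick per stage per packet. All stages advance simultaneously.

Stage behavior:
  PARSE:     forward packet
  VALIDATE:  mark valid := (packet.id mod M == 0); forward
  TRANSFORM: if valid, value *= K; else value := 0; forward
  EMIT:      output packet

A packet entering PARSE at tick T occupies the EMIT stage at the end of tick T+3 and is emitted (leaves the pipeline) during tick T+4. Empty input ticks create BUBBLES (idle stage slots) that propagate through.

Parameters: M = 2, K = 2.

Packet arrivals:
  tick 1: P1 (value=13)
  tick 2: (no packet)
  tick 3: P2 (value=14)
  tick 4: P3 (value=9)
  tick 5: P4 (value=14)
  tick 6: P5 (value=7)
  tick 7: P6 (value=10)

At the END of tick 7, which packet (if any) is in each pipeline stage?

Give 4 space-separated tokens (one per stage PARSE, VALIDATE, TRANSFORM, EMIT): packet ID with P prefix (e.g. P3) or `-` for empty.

Tick 1: [PARSE:P1(v=13,ok=F), VALIDATE:-, TRANSFORM:-, EMIT:-] out:-; in:P1
Tick 2: [PARSE:-, VALIDATE:P1(v=13,ok=F), TRANSFORM:-, EMIT:-] out:-; in:-
Tick 3: [PARSE:P2(v=14,ok=F), VALIDATE:-, TRANSFORM:P1(v=0,ok=F), EMIT:-] out:-; in:P2
Tick 4: [PARSE:P3(v=9,ok=F), VALIDATE:P2(v=14,ok=T), TRANSFORM:-, EMIT:P1(v=0,ok=F)] out:-; in:P3
Tick 5: [PARSE:P4(v=14,ok=F), VALIDATE:P3(v=9,ok=F), TRANSFORM:P2(v=28,ok=T), EMIT:-] out:P1(v=0); in:P4
Tick 6: [PARSE:P5(v=7,ok=F), VALIDATE:P4(v=14,ok=T), TRANSFORM:P3(v=0,ok=F), EMIT:P2(v=28,ok=T)] out:-; in:P5
Tick 7: [PARSE:P6(v=10,ok=F), VALIDATE:P5(v=7,ok=F), TRANSFORM:P4(v=28,ok=T), EMIT:P3(v=0,ok=F)] out:P2(v=28); in:P6
At end of tick 7: ['P6', 'P5', 'P4', 'P3']

Answer: P6 P5 P4 P3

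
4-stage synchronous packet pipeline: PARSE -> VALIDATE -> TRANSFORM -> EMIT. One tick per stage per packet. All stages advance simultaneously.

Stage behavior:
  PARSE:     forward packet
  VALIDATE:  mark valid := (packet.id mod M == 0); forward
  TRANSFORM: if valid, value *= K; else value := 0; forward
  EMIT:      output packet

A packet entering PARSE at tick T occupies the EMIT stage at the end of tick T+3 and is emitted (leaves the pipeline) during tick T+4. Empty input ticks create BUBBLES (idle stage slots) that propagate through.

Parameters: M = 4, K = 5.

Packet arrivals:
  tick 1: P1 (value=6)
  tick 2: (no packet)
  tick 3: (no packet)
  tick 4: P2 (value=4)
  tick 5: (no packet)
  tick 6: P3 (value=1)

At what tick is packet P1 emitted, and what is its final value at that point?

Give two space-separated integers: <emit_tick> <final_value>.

Tick 1: [PARSE:P1(v=6,ok=F), VALIDATE:-, TRANSFORM:-, EMIT:-] out:-; in:P1
Tick 2: [PARSE:-, VALIDATE:P1(v=6,ok=F), TRANSFORM:-, EMIT:-] out:-; in:-
Tick 3: [PARSE:-, VALIDATE:-, TRANSFORM:P1(v=0,ok=F), EMIT:-] out:-; in:-
Tick 4: [PARSE:P2(v=4,ok=F), VALIDATE:-, TRANSFORM:-, EMIT:P1(v=0,ok=F)] out:-; in:P2
Tick 5: [PARSE:-, VALIDATE:P2(v=4,ok=F), TRANSFORM:-, EMIT:-] out:P1(v=0); in:-
Tick 6: [PARSE:P3(v=1,ok=F), VALIDATE:-, TRANSFORM:P2(v=0,ok=F), EMIT:-] out:-; in:P3
Tick 7: [PARSE:-, VALIDATE:P3(v=1,ok=F), TRANSFORM:-, EMIT:P2(v=0,ok=F)] out:-; in:-
Tick 8: [PARSE:-, VALIDATE:-, TRANSFORM:P3(v=0,ok=F), EMIT:-] out:P2(v=0); in:-
Tick 9: [PARSE:-, VALIDATE:-, TRANSFORM:-, EMIT:P3(v=0,ok=F)] out:-; in:-
Tick 10: [PARSE:-, VALIDATE:-, TRANSFORM:-, EMIT:-] out:P3(v=0); in:-
P1: arrives tick 1, valid=False (id=1, id%4=1), emit tick 5, final value 0

Answer: 5 0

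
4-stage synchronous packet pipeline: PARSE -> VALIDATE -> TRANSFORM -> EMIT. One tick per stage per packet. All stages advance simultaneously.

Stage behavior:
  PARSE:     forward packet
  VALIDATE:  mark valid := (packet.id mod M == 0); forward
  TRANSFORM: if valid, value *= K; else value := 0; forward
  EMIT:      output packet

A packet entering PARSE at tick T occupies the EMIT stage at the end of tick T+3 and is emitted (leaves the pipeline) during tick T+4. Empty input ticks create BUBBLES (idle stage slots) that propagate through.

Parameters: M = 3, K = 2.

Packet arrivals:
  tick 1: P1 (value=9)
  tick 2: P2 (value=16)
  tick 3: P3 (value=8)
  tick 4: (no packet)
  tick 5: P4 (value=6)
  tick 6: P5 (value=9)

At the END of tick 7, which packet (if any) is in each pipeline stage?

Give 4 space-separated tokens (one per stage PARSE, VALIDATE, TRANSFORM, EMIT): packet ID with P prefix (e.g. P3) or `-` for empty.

Answer: - P5 P4 -

Derivation:
Tick 1: [PARSE:P1(v=9,ok=F), VALIDATE:-, TRANSFORM:-, EMIT:-] out:-; in:P1
Tick 2: [PARSE:P2(v=16,ok=F), VALIDATE:P1(v=9,ok=F), TRANSFORM:-, EMIT:-] out:-; in:P2
Tick 3: [PARSE:P3(v=8,ok=F), VALIDATE:P2(v=16,ok=F), TRANSFORM:P1(v=0,ok=F), EMIT:-] out:-; in:P3
Tick 4: [PARSE:-, VALIDATE:P3(v=8,ok=T), TRANSFORM:P2(v=0,ok=F), EMIT:P1(v=0,ok=F)] out:-; in:-
Tick 5: [PARSE:P4(v=6,ok=F), VALIDATE:-, TRANSFORM:P3(v=16,ok=T), EMIT:P2(v=0,ok=F)] out:P1(v=0); in:P4
Tick 6: [PARSE:P5(v=9,ok=F), VALIDATE:P4(v=6,ok=F), TRANSFORM:-, EMIT:P3(v=16,ok=T)] out:P2(v=0); in:P5
Tick 7: [PARSE:-, VALIDATE:P5(v=9,ok=F), TRANSFORM:P4(v=0,ok=F), EMIT:-] out:P3(v=16); in:-
At end of tick 7: ['-', 'P5', 'P4', '-']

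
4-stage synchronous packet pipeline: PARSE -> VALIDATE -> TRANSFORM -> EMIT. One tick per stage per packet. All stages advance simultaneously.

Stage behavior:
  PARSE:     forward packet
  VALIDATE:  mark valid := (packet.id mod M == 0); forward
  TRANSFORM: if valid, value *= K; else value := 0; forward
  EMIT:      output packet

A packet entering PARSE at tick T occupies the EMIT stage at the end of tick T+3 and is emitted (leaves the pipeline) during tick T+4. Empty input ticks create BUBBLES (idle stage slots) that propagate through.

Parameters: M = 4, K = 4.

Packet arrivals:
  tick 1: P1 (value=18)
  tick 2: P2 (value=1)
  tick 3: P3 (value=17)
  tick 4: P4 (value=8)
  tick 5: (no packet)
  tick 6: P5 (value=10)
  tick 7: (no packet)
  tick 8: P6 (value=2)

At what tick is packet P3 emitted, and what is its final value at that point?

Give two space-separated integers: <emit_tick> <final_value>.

Answer: 7 0

Derivation:
Tick 1: [PARSE:P1(v=18,ok=F), VALIDATE:-, TRANSFORM:-, EMIT:-] out:-; in:P1
Tick 2: [PARSE:P2(v=1,ok=F), VALIDATE:P1(v=18,ok=F), TRANSFORM:-, EMIT:-] out:-; in:P2
Tick 3: [PARSE:P3(v=17,ok=F), VALIDATE:P2(v=1,ok=F), TRANSFORM:P1(v=0,ok=F), EMIT:-] out:-; in:P3
Tick 4: [PARSE:P4(v=8,ok=F), VALIDATE:P3(v=17,ok=F), TRANSFORM:P2(v=0,ok=F), EMIT:P1(v=0,ok=F)] out:-; in:P4
Tick 5: [PARSE:-, VALIDATE:P4(v=8,ok=T), TRANSFORM:P3(v=0,ok=F), EMIT:P2(v=0,ok=F)] out:P1(v=0); in:-
Tick 6: [PARSE:P5(v=10,ok=F), VALIDATE:-, TRANSFORM:P4(v=32,ok=T), EMIT:P3(v=0,ok=F)] out:P2(v=0); in:P5
Tick 7: [PARSE:-, VALIDATE:P5(v=10,ok=F), TRANSFORM:-, EMIT:P4(v=32,ok=T)] out:P3(v=0); in:-
Tick 8: [PARSE:P6(v=2,ok=F), VALIDATE:-, TRANSFORM:P5(v=0,ok=F), EMIT:-] out:P4(v=32); in:P6
Tick 9: [PARSE:-, VALIDATE:P6(v=2,ok=F), TRANSFORM:-, EMIT:P5(v=0,ok=F)] out:-; in:-
Tick 10: [PARSE:-, VALIDATE:-, TRANSFORM:P6(v=0,ok=F), EMIT:-] out:P5(v=0); in:-
Tick 11: [PARSE:-, VALIDATE:-, TRANSFORM:-, EMIT:P6(v=0,ok=F)] out:-; in:-
Tick 12: [PARSE:-, VALIDATE:-, TRANSFORM:-, EMIT:-] out:P6(v=0); in:-
P3: arrives tick 3, valid=False (id=3, id%4=3), emit tick 7, final value 0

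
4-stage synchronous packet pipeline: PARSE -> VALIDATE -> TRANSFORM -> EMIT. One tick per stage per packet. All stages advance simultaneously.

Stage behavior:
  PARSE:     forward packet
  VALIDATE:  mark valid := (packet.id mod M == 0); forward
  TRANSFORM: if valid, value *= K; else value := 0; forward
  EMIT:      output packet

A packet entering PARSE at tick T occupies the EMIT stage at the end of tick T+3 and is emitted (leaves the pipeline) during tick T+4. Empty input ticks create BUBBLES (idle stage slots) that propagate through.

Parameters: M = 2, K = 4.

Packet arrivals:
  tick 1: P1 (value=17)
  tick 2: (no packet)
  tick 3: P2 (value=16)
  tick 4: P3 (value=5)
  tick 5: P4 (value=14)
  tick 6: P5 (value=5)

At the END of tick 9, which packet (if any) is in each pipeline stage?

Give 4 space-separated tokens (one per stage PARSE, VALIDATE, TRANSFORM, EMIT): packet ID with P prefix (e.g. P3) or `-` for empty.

Tick 1: [PARSE:P1(v=17,ok=F), VALIDATE:-, TRANSFORM:-, EMIT:-] out:-; in:P1
Tick 2: [PARSE:-, VALIDATE:P1(v=17,ok=F), TRANSFORM:-, EMIT:-] out:-; in:-
Tick 3: [PARSE:P2(v=16,ok=F), VALIDATE:-, TRANSFORM:P1(v=0,ok=F), EMIT:-] out:-; in:P2
Tick 4: [PARSE:P3(v=5,ok=F), VALIDATE:P2(v=16,ok=T), TRANSFORM:-, EMIT:P1(v=0,ok=F)] out:-; in:P3
Tick 5: [PARSE:P4(v=14,ok=F), VALIDATE:P3(v=5,ok=F), TRANSFORM:P2(v=64,ok=T), EMIT:-] out:P1(v=0); in:P4
Tick 6: [PARSE:P5(v=5,ok=F), VALIDATE:P4(v=14,ok=T), TRANSFORM:P3(v=0,ok=F), EMIT:P2(v=64,ok=T)] out:-; in:P5
Tick 7: [PARSE:-, VALIDATE:P5(v=5,ok=F), TRANSFORM:P4(v=56,ok=T), EMIT:P3(v=0,ok=F)] out:P2(v=64); in:-
Tick 8: [PARSE:-, VALIDATE:-, TRANSFORM:P5(v=0,ok=F), EMIT:P4(v=56,ok=T)] out:P3(v=0); in:-
Tick 9: [PARSE:-, VALIDATE:-, TRANSFORM:-, EMIT:P5(v=0,ok=F)] out:P4(v=56); in:-
At end of tick 9: ['-', '-', '-', 'P5']

Answer: - - - P5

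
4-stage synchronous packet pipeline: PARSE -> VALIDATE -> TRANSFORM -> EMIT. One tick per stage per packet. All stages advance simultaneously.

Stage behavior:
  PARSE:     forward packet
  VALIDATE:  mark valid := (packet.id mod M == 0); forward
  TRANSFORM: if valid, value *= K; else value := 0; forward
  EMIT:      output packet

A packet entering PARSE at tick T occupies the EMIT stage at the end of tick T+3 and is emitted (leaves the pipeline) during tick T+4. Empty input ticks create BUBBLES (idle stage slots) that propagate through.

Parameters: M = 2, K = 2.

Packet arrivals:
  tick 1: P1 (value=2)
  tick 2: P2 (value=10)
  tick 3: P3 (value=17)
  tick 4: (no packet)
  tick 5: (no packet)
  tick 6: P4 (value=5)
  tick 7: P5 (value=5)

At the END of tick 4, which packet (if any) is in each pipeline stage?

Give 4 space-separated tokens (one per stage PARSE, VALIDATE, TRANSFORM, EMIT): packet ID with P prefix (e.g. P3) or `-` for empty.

Tick 1: [PARSE:P1(v=2,ok=F), VALIDATE:-, TRANSFORM:-, EMIT:-] out:-; in:P1
Tick 2: [PARSE:P2(v=10,ok=F), VALIDATE:P1(v=2,ok=F), TRANSFORM:-, EMIT:-] out:-; in:P2
Tick 3: [PARSE:P3(v=17,ok=F), VALIDATE:P2(v=10,ok=T), TRANSFORM:P1(v=0,ok=F), EMIT:-] out:-; in:P3
Tick 4: [PARSE:-, VALIDATE:P3(v=17,ok=F), TRANSFORM:P2(v=20,ok=T), EMIT:P1(v=0,ok=F)] out:-; in:-
At end of tick 4: ['-', 'P3', 'P2', 'P1']

Answer: - P3 P2 P1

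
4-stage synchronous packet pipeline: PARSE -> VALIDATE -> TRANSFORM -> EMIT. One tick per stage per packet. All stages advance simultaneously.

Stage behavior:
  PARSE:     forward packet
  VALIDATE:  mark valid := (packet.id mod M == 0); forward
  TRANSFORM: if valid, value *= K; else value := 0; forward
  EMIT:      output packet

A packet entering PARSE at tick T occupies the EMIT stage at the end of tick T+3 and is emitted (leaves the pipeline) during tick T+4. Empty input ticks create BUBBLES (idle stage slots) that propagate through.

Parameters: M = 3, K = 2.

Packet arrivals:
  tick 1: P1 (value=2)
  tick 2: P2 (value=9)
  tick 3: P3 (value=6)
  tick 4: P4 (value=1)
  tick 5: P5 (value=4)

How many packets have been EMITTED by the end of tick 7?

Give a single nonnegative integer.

Tick 1: [PARSE:P1(v=2,ok=F), VALIDATE:-, TRANSFORM:-, EMIT:-] out:-; in:P1
Tick 2: [PARSE:P2(v=9,ok=F), VALIDATE:P1(v=2,ok=F), TRANSFORM:-, EMIT:-] out:-; in:P2
Tick 3: [PARSE:P3(v=6,ok=F), VALIDATE:P2(v=9,ok=F), TRANSFORM:P1(v=0,ok=F), EMIT:-] out:-; in:P3
Tick 4: [PARSE:P4(v=1,ok=F), VALIDATE:P3(v=6,ok=T), TRANSFORM:P2(v=0,ok=F), EMIT:P1(v=0,ok=F)] out:-; in:P4
Tick 5: [PARSE:P5(v=4,ok=F), VALIDATE:P4(v=1,ok=F), TRANSFORM:P3(v=12,ok=T), EMIT:P2(v=0,ok=F)] out:P1(v=0); in:P5
Tick 6: [PARSE:-, VALIDATE:P5(v=4,ok=F), TRANSFORM:P4(v=0,ok=F), EMIT:P3(v=12,ok=T)] out:P2(v=0); in:-
Tick 7: [PARSE:-, VALIDATE:-, TRANSFORM:P5(v=0,ok=F), EMIT:P4(v=0,ok=F)] out:P3(v=12); in:-
Emitted by tick 7: ['P1', 'P2', 'P3']

Answer: 3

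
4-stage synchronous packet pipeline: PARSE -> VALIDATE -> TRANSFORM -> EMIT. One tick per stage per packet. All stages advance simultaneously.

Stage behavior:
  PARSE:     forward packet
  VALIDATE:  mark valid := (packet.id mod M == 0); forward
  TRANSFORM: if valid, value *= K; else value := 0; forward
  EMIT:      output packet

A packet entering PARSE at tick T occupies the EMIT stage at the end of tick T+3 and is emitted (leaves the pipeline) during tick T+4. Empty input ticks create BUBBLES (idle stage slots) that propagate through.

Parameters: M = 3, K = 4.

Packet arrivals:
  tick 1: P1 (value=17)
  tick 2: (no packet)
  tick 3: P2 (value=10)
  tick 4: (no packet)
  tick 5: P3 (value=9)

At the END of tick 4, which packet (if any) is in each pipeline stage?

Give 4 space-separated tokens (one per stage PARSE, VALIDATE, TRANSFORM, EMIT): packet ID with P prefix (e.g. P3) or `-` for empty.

Tick 1: [PARSE:P1(v=17,ok=F), VALIDATE:-, TRANSFORM:-, EMIT:-] out:-; in:P1
Tick 2: [PARSE:-, VALIDATE:P1(v=17,ok=F), TRANSFORM:-, EMIT:-] out:-; in:-
Tick 3: [PARSE:P2(v=10,ok=F), VALIDATE:-, TRANSFORM:P1(v=0,ok=F), EMIT:-] out:-; in:P2
Tick 4: [PARSE:-, VALIDATE:P2(v=10,ok=F), TRANSFORM:-, EMIT:P1(v=0,ok=F)] out:-; in:-
At end of tick 4: ['-', 'P2', '-', 'P1']

Answer: - P2 - P1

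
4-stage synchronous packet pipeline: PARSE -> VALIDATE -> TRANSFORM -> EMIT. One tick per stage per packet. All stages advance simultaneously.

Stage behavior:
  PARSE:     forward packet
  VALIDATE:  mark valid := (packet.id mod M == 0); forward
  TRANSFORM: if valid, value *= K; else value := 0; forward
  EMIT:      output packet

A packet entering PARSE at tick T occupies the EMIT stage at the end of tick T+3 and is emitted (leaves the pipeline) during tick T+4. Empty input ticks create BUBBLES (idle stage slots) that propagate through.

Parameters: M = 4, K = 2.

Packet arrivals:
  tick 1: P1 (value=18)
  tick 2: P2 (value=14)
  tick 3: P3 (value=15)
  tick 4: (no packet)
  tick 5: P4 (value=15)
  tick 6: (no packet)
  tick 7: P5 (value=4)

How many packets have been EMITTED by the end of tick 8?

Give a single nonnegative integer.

Tick 1: [PARSE:P1(v=18,ok=F), VALIDATE:-, TRANSFORM:-, EMIT:-] out:-; in:P1
Tick 2: [PARSE:P2(v=14,ok=F), VALIDATE:P1(v=18,ok=F), TRANSFORM:-, EMIT:-] out:-; in:P2
Tick 3: [PARSE:P3(v=15,ok=F), VALIDATE:P2(v=14,ok=F), TRANSFORM:P1(v=0,ok=F), EMIT:-] out:-; in:P3
Tick 4: [PARSE:-, VALIDATE:P3(v=15,ok=F), TRANSFORM:P2(v=0,ok=F), EMIT:P1(v=0,ok=F)] out:-; in:-
Tick 5: [PARSE:P4(v=15,ok=F), VALIDATE:-, TRANSFORM:P3(v=0,ok=F), EMIT:P2(v=0,ok=F)] out:P1(v=0); in:P4
Tick 6: [PARSE:-, VALIDATE:P4(v=15,ok=T), TRANSFORM:-, EMIT:P3(v=0,ok=F)] out:P2(v=0); in:-
Tick 7: [PARSE:P5(v=4,ok=F), VALIDATE:-, TRANSFORM:P4(v=30,ok=T), EMIT:-] out:P3(v=0); in:P5
Tick 8: [PARSE:-, VALIDATE:P5(v=4,ok=F), TRANSFORM:-, EMIT:P4(v=30,ok=T)] out:-; in:-
Emitted by tick 8: ['P1', 'P2', 'P3']

Answer: 3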